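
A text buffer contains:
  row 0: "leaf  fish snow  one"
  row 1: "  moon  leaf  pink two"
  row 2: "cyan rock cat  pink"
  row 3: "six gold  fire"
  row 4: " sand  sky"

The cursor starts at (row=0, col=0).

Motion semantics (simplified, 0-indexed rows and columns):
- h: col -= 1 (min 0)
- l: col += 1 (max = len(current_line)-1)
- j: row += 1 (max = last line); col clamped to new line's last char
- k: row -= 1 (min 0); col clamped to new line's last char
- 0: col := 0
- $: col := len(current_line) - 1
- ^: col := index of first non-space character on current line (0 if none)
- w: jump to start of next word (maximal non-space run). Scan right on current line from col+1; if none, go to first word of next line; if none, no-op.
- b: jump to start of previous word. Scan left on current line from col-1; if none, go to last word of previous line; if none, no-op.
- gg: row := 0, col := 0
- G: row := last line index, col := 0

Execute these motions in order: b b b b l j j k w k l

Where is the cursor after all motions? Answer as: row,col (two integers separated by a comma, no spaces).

Answer: 0,3

Derivation:
After 1 (b): row=0 col=0 char='l'
After 2 (b): row=0 col=0 char='l'
After 3 (b): row=0 col=0 char='l'
After 4 (b): row=0 col=0 char='l'
After 5 (l): row=0 col=1 char='e'
After 6 (j): row=1 col=1 char='_'
After 7 (j): row=2 col=1 char='y'
After 8 (k): row=1 col=1 char='_'
After 9 (w): row=1 col=2 char='m'
After 10 (k): row=0 col=2 char='a'
After 11 (l): row=0 col=3 char='f'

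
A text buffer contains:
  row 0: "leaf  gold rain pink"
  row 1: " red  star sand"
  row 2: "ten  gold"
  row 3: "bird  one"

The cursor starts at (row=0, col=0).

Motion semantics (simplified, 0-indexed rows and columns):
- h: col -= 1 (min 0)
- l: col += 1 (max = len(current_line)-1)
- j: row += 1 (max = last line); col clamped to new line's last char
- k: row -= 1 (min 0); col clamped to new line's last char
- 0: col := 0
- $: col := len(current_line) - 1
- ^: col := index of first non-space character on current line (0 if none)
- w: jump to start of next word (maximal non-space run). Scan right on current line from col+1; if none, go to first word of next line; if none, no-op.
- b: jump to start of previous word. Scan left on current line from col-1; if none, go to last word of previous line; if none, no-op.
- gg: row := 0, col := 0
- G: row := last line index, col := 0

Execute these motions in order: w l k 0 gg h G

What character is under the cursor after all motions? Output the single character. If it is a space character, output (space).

After 1 (w): row=0 col=6 char='g'
After 2 (l): row=0 col=7 char='o'
After 3 (k): row=0 col=7 char='o'
After 4 (0): row=0 col=0 char='l'
After 5 (gg): row=0 col=0 char='l'
After 6 (h): row=0 col=0 char='l'
After 7 (G): row=3 col=0 char='b'

Answer: b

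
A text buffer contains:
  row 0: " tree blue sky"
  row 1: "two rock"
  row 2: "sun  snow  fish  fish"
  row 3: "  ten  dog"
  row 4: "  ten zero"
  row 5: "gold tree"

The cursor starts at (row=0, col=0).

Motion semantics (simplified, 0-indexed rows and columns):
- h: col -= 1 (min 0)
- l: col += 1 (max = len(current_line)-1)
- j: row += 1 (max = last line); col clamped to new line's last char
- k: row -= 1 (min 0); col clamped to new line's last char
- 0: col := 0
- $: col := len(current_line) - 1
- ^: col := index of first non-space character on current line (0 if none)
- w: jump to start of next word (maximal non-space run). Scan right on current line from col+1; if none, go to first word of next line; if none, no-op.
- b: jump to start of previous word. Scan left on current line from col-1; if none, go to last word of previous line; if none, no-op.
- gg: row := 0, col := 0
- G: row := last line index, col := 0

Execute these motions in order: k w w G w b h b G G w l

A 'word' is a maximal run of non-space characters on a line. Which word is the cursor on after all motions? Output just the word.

Answer: tree

Derivation:
After 1 (k): row=0 col=0 char='_'
After 2 (w): row=0 col=1 char='t'
After 3 (w): row=0 col=6 char='b'
After 4 (G): row=5 col=0 char='g'
After 5 (w): row=5 col=5 char='t'
After 6 (b): row=5 col=0 char='g'
After 7 (h): row=5 col=0 char='g'
After 8 (b): row=4 col=6 char='z'
After 9 (G): row=5 col=0 char='g'
After 10 (G): row=5 col=0 char='g'
After 11 (w): row=5 col=5 char='t'
After 12 (l): row=5 col=6 char='r'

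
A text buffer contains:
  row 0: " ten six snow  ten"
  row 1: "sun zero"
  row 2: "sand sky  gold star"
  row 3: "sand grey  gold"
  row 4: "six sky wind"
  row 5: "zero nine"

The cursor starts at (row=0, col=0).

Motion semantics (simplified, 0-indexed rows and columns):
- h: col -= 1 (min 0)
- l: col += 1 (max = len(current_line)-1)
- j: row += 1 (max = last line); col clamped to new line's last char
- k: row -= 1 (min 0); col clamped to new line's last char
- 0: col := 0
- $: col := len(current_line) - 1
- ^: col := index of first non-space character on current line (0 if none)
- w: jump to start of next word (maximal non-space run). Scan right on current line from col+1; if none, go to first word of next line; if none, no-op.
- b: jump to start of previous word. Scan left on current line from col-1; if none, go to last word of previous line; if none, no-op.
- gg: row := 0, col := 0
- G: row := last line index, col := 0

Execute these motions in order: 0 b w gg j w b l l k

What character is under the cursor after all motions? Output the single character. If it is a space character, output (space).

Answer: e

Derivation:
After 1 (0): row=0 col=0 char='_'
After 2 (b): row=0 col=0 char='_'
After 3 (w): row=0 col=1 char='t'
After 4 (gg): row=0 col=0 char='_'
After 5 (j): row=1 col=0 char='s'
After 6 (w): row=1 col=4 char='z'
After 7 (b): row=1 col=0 char='s'
After 8 (l): row=1 col=1 char='u'
After 9 (l): row=1 col=2 char='n'
After 10 (k): row=0 col=2 char='e'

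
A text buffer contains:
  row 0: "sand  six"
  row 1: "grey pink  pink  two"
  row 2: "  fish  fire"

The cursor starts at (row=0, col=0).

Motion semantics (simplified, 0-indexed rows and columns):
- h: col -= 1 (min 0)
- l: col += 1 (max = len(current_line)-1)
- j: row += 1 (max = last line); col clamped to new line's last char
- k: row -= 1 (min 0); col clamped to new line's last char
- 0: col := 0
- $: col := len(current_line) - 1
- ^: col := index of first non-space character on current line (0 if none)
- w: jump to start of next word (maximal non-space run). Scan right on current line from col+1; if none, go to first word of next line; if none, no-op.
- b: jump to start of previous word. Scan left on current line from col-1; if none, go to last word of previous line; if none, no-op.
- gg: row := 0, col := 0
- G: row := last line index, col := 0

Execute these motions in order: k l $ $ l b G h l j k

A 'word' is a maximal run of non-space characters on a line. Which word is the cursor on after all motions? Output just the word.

After 1 (k): row=0 col=0 char='s'
After 2 (l): row=0 col=1 char='a'
After 3 ($): row=0 col=8 char='x'
After 4 ($): row=0 col=8 char='x'
After 5 (l): row=0 col=8 char='x'
After 6 (b): row=0 col=6 char='s'
After 7 (G): row=2 col=0 char='_'
After 8 (h): row=2 col=0 char='_'
After 9 (l): row=2 col=1 char='_'
After 10 (j): row=2 col=1 char='_'
After 11 (k): row=1 col=1 char='r'

Answer: grey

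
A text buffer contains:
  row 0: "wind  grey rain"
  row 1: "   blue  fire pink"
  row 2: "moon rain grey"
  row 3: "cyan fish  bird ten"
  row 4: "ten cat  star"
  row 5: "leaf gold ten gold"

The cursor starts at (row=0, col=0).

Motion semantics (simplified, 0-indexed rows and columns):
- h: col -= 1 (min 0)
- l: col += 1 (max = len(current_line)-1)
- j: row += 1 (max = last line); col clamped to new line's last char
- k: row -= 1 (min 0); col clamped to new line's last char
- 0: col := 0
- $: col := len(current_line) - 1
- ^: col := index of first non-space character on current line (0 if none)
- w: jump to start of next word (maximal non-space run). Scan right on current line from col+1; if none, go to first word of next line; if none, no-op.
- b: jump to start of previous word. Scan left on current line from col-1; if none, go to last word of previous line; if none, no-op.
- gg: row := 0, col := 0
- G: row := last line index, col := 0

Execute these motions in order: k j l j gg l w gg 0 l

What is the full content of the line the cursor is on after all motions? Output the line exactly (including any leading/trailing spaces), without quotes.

Answer: wind  grey rain

Derivation:
After 1 (k): row=0 col=0 char='w'
After 2 (j): row=1 col=0 char='_'
After 3 (l): row=1 col=1 char='_'
After 4 (j): row=2 col=1 char='o'
After 5 (gg): row=0 col=0 char='w'
After 6 (l): row=0 col=1 char='i'
After 7 (w): row=0 col=6 char='g'
After 8 (gg): row=0 col=0 char='w'
After 9 (0): row=0 col=0 char='w'
After 10 (l): row=0 col=1 char='i'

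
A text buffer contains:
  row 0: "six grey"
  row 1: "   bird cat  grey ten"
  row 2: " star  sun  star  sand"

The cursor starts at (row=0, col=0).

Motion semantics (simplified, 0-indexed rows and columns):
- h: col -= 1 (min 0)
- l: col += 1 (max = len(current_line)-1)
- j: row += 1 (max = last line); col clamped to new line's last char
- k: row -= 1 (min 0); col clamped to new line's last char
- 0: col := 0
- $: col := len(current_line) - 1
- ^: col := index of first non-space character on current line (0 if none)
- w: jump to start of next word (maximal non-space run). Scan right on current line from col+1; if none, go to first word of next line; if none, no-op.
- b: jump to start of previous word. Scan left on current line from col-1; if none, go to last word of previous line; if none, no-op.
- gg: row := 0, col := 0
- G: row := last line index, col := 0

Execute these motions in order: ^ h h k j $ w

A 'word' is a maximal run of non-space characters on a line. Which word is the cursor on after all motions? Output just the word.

After 1 (^): row=0 col=0 char='s'
After 2 (h): row=0 col=0 char='s'
After 3 (h): row=0 col=0 char='s'
After 4 (k): row=0 col=0 char='s'
After 5 (j): row=1 col=0 char='_'
After 6 ($): row=1 col=20 char='n'
After 7 (w): row=2 col=1 char='s'

Answer: star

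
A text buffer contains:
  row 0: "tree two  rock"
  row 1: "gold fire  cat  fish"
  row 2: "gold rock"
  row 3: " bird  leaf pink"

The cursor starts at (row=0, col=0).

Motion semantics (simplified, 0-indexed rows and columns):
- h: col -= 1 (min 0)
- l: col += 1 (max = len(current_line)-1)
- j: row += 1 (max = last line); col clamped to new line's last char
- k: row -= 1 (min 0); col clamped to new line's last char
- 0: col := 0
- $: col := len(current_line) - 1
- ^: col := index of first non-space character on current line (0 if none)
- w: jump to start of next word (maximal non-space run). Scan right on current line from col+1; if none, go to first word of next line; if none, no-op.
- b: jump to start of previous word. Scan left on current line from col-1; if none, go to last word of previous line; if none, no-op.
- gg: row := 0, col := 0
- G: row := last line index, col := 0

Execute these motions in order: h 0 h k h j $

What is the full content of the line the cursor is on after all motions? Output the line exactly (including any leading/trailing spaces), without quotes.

Answer: gold fire  cat  fish

Derivation:
After 1 (h): row=0 col=0 char='t'
After 2 (0): row=0 col=0 char='t'
After 3 (h): row=0 col=0 char='t'
After 4 (k): row=0 col=0 char='t'
After 5 (h): row=0 col=0 char='t'
After 6 (j): row=1 col=0 char='g'
After 7 ($): row=1 col=19 char='h'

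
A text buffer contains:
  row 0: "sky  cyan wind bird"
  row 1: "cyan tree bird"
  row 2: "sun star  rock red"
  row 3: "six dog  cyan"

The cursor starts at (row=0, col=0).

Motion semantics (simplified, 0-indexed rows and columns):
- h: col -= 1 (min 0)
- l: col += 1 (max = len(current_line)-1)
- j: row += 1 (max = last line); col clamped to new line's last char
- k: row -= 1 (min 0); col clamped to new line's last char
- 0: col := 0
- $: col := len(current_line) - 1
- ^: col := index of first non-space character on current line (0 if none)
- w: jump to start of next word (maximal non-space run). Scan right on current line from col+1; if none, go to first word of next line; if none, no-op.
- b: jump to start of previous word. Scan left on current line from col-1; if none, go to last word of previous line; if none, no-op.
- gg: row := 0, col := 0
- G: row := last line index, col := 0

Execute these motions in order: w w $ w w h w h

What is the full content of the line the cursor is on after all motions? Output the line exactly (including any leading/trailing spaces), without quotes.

After 1 (w): row=0 col=5 char='c'
After 2 (w): row=0 col=10 char='w'
After 3 ($): row=0 col=18 char='d'
After 4 (w): row=1 col=0 char='c'
After 5 (w): row=1 col=5 char='t'
After 6 (h): row=1 col=4 char='_'
After 7 (w): row=1 col=5 char='t'
After 8 (h): row=1 col=4 char='_'

Answer: cyan tree bird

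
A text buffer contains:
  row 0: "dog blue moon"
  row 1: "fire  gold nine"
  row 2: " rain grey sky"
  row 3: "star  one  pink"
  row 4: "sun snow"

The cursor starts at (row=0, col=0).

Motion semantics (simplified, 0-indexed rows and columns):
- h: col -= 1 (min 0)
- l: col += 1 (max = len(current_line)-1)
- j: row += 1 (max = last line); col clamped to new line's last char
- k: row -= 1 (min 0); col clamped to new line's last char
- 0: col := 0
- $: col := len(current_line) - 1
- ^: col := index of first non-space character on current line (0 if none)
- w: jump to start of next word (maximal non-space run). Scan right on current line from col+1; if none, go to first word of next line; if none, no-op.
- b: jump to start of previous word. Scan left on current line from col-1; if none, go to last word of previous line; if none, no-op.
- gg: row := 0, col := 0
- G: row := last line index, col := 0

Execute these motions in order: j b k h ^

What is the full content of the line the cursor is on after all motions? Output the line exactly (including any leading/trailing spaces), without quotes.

Answer: dog blue moon

Derivation:
After 1 (j): row=1 col=0 char='f'
After 2 (b): row=0 col=9 char='m'
After 3 (k): row=0 col=9 char='m'
After 4 (h): row=0 col=8 char='_'
After 5 (^): row=0 col=0 char='d'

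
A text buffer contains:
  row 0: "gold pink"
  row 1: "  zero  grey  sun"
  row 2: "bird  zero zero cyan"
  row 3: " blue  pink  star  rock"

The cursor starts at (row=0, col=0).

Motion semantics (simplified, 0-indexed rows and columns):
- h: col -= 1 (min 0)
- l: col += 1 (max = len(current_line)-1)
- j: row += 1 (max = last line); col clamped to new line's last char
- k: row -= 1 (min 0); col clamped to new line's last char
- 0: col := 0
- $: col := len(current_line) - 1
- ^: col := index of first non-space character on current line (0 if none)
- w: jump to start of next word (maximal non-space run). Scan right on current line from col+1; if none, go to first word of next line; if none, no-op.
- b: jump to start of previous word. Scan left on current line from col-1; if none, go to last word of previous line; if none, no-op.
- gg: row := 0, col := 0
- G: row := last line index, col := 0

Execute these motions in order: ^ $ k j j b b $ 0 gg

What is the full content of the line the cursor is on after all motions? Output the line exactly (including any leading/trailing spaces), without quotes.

Answer: gold pink

Derivation:
After 1 (^): row=0 col=0 char='g'
After 2 ($): row=0 col=8 char='k'
After 3 (k): row=0 col=8 char='k'
After 4 (j): row=1 col=8 char='g'
After 5 (j): row=2 col=8 char='r'
After 6 (b): row=2 col=6 char='z'
After 7 (b): row=2 col=0 char='b'
After 8 ($): row=2 col=19 char='n'
After 9 (0): row=2 col=0 char='b'
After 10 (gg): row=0 col=0 char='g'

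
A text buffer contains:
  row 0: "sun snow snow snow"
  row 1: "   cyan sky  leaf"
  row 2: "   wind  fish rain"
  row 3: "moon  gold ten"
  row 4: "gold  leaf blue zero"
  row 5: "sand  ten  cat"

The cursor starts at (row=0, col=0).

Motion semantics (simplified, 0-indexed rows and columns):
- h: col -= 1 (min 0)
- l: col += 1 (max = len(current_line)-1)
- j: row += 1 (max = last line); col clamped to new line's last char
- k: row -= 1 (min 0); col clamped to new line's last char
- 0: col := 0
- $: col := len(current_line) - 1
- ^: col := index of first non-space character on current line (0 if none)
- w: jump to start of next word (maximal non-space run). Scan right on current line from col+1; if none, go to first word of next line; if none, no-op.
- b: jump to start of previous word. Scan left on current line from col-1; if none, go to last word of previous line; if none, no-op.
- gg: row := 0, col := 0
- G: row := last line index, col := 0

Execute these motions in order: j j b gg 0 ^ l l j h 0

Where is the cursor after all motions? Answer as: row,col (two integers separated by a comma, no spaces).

After 1 (j): row=1 col=0 char='_'
After 2 (j): row=2 col=0 char='_'
After 3 (b): row=1 col=13 char='l'
After 4 (gg): row=0 col=0 char='s'
After 5 (0): row=0 col=0 char='s'
After 6 (^): row=0 col=0 char='s'
After 7 (l): row=0 col=1 char='u'
After 8 (l): row=0 col=2 char='n'
After 9 (j): row=1 col=2 char='_'
After 10 (h): row=1 col=1 char='_'
After 11 (0): row=1 col=0 char='_'

Answer: 1,0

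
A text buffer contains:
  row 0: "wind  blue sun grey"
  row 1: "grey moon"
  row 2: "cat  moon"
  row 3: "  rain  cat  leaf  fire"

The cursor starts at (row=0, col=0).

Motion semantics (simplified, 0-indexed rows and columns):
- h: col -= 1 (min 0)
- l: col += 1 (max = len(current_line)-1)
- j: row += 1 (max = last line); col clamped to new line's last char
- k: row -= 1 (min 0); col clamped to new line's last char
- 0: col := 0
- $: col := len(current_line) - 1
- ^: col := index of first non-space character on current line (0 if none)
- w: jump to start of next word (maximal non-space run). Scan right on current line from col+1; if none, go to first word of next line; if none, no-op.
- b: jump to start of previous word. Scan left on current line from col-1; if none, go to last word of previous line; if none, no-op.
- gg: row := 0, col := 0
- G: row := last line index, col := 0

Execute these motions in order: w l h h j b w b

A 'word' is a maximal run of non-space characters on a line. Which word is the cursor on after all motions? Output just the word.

After 1 (w): row=0 col=6 char='b'
After 2 (l): row=0 col=7 char='l'
After 3 (h): row=0 col=6 char='b'
After 4 (h): row=0 col=5 char='_'
After 5 (j): row=1 col=5 char='m'
After 6 (b): row=1 col=0 char='g'
After 7 (w): row=1 col=5 char='m'
After 8 (b): row=1 col=0 char='g'

Answer: grey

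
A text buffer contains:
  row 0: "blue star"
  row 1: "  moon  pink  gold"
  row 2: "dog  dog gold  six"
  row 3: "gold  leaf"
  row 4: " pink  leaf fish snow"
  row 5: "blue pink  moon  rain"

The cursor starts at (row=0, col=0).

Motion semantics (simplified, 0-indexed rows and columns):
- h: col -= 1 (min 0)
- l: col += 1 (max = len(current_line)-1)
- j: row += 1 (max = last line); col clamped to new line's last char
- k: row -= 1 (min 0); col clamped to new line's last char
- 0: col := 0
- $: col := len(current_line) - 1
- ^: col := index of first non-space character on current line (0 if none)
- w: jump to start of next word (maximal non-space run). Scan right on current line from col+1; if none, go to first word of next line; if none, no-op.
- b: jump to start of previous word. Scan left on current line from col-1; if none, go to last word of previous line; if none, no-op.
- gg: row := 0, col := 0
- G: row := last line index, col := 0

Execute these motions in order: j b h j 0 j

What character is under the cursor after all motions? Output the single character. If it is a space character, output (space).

Answer: d

Derivation:
After 1 (j): row=1 col=0 char='_'
After 2 (b): row=0 col=5 char='s'
After 3 (h): row=0 col=4 char='_'
After 4 (j): row=1 col=4 char='o'
After 5 (0): row=1 col=0 char='_'
After 6 (j): row=2 col=0 char='d'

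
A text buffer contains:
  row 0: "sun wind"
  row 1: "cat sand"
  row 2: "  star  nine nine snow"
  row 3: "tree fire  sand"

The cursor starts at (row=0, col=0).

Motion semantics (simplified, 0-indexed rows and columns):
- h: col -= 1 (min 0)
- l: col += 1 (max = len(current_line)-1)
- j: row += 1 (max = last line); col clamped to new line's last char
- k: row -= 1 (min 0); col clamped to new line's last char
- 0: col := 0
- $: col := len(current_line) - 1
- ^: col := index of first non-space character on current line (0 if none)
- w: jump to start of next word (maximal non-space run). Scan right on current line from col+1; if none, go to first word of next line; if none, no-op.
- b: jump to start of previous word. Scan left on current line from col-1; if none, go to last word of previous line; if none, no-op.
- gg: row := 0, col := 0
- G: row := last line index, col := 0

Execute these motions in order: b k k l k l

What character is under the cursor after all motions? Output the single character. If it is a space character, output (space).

Answer: n

Derivation:
After 1 (b): row=0 col=0 char='s'
After 2 (k): row=0 col=0 char='s'
After 3 (k): row=0 col=0 char='s'
After 4 (l): row=0 col=1 char='u'
After 5 (k): row=0 col=1 char='u'
After 6 (l): row=0 col=2 char='n'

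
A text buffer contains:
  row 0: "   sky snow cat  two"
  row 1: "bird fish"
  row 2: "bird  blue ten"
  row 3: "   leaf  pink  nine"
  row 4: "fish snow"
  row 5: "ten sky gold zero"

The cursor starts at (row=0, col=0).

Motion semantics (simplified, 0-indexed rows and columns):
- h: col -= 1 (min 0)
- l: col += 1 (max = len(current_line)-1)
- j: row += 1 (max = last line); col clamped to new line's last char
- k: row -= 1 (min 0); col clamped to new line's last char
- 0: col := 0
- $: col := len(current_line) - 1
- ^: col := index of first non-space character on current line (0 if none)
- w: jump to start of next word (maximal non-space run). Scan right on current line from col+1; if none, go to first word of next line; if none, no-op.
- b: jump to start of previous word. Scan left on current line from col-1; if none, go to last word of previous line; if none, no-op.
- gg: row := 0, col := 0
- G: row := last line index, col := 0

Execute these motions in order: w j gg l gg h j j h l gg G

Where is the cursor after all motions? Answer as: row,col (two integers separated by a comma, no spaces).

Answer: 5,0

Derivation:
After 1 (w): row=0 col=3 char='s'
After 2 (j): row=1 col=3 char='d'
After 3 (gg): row=0 col=0 char='_'
After 4 (l): row=0 col=1 char='_'
After 5 (gg): row=0 col=0 char='_'
After 6 (h): row=0 col=0 char='_'
After 7 (j): row=1 col=0 char='b'
After 8 (j): row=2 col=0 char='b'
After 9 (h): row=2 col=0 char='b'
After 10 (l): row=2 col=1 char='i'
After 11 (gg): row=0 col=0 char='_'
After 12 (G): row=5 col=0 char='t'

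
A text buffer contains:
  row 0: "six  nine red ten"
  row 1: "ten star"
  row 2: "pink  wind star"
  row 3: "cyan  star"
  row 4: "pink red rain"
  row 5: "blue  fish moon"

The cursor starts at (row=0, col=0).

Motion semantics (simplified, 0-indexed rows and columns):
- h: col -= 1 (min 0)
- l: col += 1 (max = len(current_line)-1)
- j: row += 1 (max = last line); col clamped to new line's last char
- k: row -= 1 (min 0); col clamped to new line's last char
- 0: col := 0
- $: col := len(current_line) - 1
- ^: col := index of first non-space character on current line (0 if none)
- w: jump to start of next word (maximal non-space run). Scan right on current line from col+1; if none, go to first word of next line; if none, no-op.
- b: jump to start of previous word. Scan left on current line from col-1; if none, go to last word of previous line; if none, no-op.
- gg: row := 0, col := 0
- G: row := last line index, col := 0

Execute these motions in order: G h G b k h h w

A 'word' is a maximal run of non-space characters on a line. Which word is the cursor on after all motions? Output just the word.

Answer: pink

Derivation:
After 1 (G): row=5 col=0 char='b'
After 2 (h): row=5 col=0 char='b'
After 3 (G): row=5 col=0 char='b'
After 4 (b): row=4 col=9 char='r'
After 5 (k): row=3 col=9 char='r'
After 6 (h): row=3 col=8 char='a'
After 7 (h): row=3 col=7 char='t'
After 8 (w): row=4 col=0 char='p'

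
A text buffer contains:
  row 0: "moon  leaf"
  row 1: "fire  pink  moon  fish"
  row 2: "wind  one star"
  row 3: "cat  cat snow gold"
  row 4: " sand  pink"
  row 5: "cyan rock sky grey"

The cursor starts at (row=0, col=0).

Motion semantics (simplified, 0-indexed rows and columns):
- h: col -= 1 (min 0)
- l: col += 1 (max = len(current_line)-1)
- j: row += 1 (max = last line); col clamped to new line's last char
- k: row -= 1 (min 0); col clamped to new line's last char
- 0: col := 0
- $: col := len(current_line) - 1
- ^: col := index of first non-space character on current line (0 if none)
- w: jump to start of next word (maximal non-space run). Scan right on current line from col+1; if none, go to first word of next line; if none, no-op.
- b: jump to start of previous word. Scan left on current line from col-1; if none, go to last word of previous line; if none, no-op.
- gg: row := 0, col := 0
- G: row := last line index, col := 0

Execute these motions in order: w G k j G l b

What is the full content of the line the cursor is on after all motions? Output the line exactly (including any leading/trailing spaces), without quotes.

After 1 (w): row=0 col=6 char='l'
After 2 (G): row=5 col=0 char='c'
After 3 (k): row=4 col=0 char='_'
After 4 (j): row=5 col=0 char='c'
After 5 (G): row=5 col=0 char='c'
After 6 (l): row=5 col=1 char='y'
After 7 (b): row=5 col=0 char='c'

Answer: cyan rock sky grey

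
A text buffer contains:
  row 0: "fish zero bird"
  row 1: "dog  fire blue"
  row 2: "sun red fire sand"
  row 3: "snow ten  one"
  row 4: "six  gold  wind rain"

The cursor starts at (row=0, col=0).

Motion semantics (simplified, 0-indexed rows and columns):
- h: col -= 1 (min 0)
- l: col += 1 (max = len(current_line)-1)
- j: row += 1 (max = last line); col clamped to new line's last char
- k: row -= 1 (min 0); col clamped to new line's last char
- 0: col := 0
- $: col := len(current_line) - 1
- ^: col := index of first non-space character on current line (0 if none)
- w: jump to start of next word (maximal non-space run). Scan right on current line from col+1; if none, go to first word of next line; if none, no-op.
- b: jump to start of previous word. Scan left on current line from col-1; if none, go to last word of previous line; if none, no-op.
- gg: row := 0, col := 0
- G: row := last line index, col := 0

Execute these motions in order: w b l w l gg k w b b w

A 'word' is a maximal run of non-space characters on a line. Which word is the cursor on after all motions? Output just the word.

Answer: zero

Derivation:
After 1 (w): row=0 col=5 char='z'
After 2 (b): row=0 col=0 char='f'
After 3 (l): row=0 col=1 char='i'
After 4 (w): row=0 col=5 char='z'
After 5 (l): row=0 col=6 char='e'
After 6 (gg): row=0 col=0 char='f'
After 7 (k): row=0 col=0 char='f'
After 8 (w): row=0 col=5 char='z'
After 9 (b): row=0 col=0 char='f'
After 10 (b): row=0 col=0 char='f'
After 11 (w): row=0 col=5 char='z'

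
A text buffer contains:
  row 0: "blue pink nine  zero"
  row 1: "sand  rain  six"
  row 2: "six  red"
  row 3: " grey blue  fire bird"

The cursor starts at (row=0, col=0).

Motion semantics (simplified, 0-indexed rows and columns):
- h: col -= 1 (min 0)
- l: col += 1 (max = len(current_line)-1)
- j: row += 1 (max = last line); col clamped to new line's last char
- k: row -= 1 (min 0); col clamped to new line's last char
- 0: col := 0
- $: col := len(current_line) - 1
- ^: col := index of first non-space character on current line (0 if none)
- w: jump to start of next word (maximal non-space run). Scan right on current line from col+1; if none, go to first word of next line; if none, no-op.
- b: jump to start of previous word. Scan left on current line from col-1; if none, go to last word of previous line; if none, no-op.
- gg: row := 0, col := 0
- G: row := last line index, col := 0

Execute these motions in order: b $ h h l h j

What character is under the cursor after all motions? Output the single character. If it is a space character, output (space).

Answer: x

Derivation:
After 1 (b): row=0 col=0 char='b'
After 2 ($): row=0 col=19 char='o'
After 3 (h): row=0 col=18 char='r'
After 4 (h): row=0 col=17 char='e'
After 5 (l): row=0 col=18 char='r'
After 6 (h): row=0 col=17 char='e'
After 7 (j): row=1 col=14 char='x'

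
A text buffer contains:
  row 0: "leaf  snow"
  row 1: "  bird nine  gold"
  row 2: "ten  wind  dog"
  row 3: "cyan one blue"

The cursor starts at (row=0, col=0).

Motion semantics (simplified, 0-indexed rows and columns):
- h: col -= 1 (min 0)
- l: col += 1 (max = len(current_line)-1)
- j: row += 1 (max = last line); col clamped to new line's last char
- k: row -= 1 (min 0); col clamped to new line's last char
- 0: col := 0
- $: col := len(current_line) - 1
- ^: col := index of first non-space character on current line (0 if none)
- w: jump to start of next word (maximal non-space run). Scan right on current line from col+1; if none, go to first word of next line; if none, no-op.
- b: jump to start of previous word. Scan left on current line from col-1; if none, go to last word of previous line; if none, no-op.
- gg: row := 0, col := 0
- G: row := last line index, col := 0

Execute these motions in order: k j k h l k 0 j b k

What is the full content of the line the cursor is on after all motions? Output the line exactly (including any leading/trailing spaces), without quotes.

After 1 (k): row=0 col=0 char='l'
After 2 (j): row=1 col=0 char='_'
After 3 (k): row=0 col=0 char='l'
After 4 (h): row=0 col=0 char='l'
After 5 (l): row=0 col=1 char='e'
After 6 (k): row=0 col=1 char='e'
After 7 (0): row=0 col=0 char='l'
After 8 (j): row=1 col=0 char='_'
After 9 (b): row=0 col=6 char='s'
After 10 (k): row=0 col=6 char='s'

Answer: leaf  snow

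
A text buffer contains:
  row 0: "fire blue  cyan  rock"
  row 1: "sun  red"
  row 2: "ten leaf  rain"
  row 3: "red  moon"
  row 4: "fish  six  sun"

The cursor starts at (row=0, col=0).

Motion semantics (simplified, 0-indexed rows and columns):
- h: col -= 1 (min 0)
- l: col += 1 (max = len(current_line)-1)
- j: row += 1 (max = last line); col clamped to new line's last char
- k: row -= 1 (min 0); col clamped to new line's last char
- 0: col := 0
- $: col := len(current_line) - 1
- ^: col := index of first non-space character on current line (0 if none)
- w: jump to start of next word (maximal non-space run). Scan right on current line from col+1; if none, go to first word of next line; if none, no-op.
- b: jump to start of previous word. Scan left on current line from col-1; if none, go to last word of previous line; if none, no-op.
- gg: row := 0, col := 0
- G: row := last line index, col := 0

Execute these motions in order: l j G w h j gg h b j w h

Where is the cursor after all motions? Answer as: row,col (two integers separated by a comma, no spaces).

After 1 (l): row=0 col=1 char='i'
After 2 (j): row=1 col=1 char='u'
After 3 (G): row=4 col=0 char='f'
After 4 (w): row=4 col=6 char='s'
After 5 (h): row=4 col=5 char='_'
After 6 (j): row=4 col=5 char='_'
After 7 (gg): row=0 col=0 char='f'
After 8 (h): row=0 col=0 char='f'
After 9 (b): row=0 col=0 char='f'
After 10 (j): row=1 col=0 char='s'
After 11 (w): row=1 col=5 char='r'
After 12 (h): row=1 col=4 char='_'

Answer: 1,4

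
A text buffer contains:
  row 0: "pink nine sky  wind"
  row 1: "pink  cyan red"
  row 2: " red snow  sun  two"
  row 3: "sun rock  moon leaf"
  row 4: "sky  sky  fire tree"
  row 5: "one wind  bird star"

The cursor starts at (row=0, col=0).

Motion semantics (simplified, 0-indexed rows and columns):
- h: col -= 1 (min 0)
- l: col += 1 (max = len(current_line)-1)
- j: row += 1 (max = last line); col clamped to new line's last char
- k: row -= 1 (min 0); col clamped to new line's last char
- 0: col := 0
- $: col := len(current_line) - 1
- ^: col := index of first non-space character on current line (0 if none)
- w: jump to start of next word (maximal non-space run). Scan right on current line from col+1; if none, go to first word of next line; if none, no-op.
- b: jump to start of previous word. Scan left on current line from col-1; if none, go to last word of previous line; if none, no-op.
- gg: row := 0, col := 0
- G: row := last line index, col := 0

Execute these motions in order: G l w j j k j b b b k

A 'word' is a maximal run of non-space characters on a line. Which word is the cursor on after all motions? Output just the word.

After 1 (G): row=5 col=0 char='o'
After 2 (l): row=5 col=1 char='n'
After 3 (w): row=5 col=4 char='w'
After 4 (j): row=5 col=4 char='w'
After 5 (j): row=5 col=4 char='w'
After 6 (k): row=4 col=4 char='_'
After 7 (j): row=5 col=4 char='w'
After 8 (b): row=5 col=0 char='o'
After 9 (b): row=4 col=15 char='t'
After 10 (b): row=4 col=10 char='f'
After 11 (k): row=3 col=10 char='m'

Answer: moon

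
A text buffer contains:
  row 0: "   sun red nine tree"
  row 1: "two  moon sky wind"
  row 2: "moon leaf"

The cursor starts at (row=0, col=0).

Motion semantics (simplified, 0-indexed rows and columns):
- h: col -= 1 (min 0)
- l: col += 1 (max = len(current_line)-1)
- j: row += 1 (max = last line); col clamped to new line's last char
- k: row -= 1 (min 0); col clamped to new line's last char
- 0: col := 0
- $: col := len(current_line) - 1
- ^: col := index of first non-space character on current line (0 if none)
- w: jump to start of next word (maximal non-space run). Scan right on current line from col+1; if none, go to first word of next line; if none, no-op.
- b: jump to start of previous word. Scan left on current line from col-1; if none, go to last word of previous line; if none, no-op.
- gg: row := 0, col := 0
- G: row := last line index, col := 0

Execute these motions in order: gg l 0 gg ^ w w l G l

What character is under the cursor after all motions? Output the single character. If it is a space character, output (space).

Answer: o

Derivation:
After 1 (gg): row=0 col=0 char='_'
After 2 (l): row=0 col=1 char='_'
After 3 (0): row=0 col=0 char='_'
After 4 (gg): row=0 col=0 char='_'
After 5 (^): row=0 col=3 char='s'
After 6 (w): row=0 col=7 char='r'
After 7 (w): row=0 col=11 char='n'
After 8 (l): row=0 col=12 char='i'
After 9 (G): row=2 col=0 char='m'
After 10 (l): row=2 col=1 char='o'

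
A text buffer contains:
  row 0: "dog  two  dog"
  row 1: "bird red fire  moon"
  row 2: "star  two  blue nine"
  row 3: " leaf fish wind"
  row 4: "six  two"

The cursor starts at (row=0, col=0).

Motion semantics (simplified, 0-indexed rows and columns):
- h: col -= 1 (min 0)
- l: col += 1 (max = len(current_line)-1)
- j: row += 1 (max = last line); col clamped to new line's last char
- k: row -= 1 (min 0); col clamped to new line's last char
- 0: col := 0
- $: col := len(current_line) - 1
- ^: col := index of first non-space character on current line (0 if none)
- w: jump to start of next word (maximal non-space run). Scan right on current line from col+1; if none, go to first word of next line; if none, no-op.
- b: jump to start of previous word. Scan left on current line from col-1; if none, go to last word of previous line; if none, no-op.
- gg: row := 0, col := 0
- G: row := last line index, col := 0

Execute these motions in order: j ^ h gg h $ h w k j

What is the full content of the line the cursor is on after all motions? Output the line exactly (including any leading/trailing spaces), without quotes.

Answer: bird red fire  moon

Derivation:
After 1 (j): row=1 col=0 char='b'
After 2 (^): row=1 col=0 char='b'
After 3 (h): row=1 col=0 char='b'
After 4 (gg): row=0 col=0 char='d'
After 5 (h): row=0 col=0 char='d'
After 6 ($): row=0 col=12 char='g'
After 7 (h): row=0 col=11 char='o'
After 8 (w): row=1 col=0 char='b'
After 9 (k): row=0 col=0 char='d'
After 10 (j): row=1 col=0 char='b'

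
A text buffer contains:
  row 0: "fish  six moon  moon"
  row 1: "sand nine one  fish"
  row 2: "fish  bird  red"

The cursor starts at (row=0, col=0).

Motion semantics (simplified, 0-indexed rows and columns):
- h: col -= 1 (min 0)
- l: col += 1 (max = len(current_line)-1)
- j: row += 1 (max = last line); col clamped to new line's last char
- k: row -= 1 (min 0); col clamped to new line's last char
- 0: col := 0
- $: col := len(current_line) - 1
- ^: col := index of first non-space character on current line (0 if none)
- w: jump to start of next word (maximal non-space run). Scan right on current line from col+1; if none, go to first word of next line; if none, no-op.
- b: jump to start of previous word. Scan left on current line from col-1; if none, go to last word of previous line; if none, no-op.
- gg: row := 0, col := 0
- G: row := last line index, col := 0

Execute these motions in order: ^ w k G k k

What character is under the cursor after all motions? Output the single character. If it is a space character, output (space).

Answer: f

Derivation:
After 1 (^): row=0 col=0 char='f'
After 2 (w): row=0 col=6 char='s'
After 3 (k): row=0 col=6 char='s'
After 4 (G): row=2 col=0 char='f'
After 5 (k): row=1 col=0 char='s'
After 6 (k): row=0 col=0 char='f'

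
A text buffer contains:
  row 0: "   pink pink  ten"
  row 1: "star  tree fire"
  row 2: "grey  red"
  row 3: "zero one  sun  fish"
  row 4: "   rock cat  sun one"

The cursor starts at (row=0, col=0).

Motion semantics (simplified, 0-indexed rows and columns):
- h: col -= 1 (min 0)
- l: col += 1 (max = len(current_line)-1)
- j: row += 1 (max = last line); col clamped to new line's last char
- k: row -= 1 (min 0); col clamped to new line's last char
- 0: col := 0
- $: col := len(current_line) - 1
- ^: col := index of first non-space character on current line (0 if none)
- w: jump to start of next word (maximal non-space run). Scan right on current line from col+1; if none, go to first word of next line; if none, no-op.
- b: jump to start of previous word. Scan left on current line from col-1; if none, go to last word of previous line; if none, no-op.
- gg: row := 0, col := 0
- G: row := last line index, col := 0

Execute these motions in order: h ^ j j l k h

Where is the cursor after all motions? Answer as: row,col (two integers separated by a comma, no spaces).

After 1 (h): row=0 col=0 char='_'
After 2 (^): row=0 col=3 char='p'
After 3 (j): row=1 col=3 char='r'
After 4 (j): row=2 col=3 char='y'
After 5 (l): row=2 col=4 char='_'
After 6 (k): row=1 col=4 char='_'
After 7 (h): row=1 col=3 char='r'

Answer: 1,3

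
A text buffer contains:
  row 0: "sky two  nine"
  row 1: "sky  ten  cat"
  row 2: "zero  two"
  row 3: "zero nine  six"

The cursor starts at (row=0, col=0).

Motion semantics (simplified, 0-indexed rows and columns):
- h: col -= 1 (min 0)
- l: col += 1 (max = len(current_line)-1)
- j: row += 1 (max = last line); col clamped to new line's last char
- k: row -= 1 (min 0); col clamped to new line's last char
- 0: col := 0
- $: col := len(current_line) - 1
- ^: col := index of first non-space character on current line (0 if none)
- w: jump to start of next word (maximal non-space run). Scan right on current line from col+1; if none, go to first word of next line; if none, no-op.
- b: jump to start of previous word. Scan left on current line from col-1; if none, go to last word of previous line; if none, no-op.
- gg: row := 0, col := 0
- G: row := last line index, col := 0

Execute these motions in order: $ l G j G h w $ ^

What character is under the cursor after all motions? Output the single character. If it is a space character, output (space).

After 1 ($): row=0 col=12 char='e'
After 2 (l): row=0 col=12 char='e'
After 3 (G): row=3 col=0 char='z'
After 4 (j): row=3 col=0 char='z'
After 5 (G): row=3 col=0 char='z'
After 6 (h): row=3 col=0 char='z'
After 7 (w): row=3 col=5 char='n'
After 8 ($): row=3 col=13 char='x'
After 9 (^): row=3 col=0 char='z'

Answer: z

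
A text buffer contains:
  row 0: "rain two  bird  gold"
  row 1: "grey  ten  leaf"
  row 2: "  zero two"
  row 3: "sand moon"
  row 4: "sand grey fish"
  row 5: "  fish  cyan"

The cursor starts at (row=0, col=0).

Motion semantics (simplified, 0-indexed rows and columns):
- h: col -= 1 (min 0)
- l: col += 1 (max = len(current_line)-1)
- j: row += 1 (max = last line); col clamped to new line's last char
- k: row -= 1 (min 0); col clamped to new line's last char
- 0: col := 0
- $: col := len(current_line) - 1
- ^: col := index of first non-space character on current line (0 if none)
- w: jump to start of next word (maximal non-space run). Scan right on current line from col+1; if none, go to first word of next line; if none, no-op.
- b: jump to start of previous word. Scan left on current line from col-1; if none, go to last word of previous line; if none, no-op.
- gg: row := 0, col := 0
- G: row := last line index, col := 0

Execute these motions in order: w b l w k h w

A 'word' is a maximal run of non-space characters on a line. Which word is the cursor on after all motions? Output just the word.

Answer: two

Derivation:
After 1 (w): row=0 col=5 char='t'
After 2 (b): row=0 col=0 char='r'
After 3 (l): row=0 col=1 char='a'
After 4 (w): row=0 col=5 char='t'
After 5 (k): row=0 col=5 char='t'
After 6 (h): row=0 col=4 char='_'
After 7 (w): row=0 col=5 char='t'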